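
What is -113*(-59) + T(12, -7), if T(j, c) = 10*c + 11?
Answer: 6608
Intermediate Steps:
T(j, c) = 11 + 10*c
-113*(-59) + T(12, -7) = -113*(-59) + (11 + 10*(-7)) = 6667 + (11 - 70) = 6667 - 59 = 6608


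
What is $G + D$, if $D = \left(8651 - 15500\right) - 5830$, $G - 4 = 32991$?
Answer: $20316$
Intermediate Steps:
$G = 32995$ ($G = 4 + 32991 = 32995$)
$D = -12679$ ($D = -6849 - 5830 = -12679$)
$G + D = 32995 - 12679 = 20316$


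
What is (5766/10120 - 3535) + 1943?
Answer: -8052637/5060 ≈ -1591.4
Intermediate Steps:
(5766/10120 - 3535) + 1943 = (5766*(1/10120) - 3535) + 1943 = (2883/5060 - 3535) + 1943 = -17884217/5060 + 1943 = -8052637/5060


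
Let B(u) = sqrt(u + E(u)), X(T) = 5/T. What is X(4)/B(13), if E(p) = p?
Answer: 5*sqrt(26)/104 ≈ 0.24515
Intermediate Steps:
B(u) = sqrt(2)*sqrt(u) (B(u) = sqrt(u + u) = sqrt(2*u) = sqrt(2)*sqrt(u))
X(4)/B(13) = (5/4)/((sqrt(2)*sqrt(13))) = (5*(1/4))/(sqrt(26)) = 5*(sqrt(26)/26)/4 = 5*sqrt(26)/104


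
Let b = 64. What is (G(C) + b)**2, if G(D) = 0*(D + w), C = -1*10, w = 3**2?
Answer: 4096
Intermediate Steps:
w = 9
C = -10
G(D) = 0 (G(D) = 0*(D + 9) = 0*(9 + D) = 0)
(G(C) + b)**2 = (0 + 64)**2 = 64**2 = 4096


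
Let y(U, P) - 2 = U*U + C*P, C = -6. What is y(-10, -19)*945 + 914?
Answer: 205034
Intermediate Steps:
y(U, P) = 2 + U² - 6*P (y(U, P) = 2 + (U*U - 6*P) = 2 + (U² - 6*P) = 2 + U² - 6*P)
y(-10, -19)*945 + 914 = (2 + (-10)² - 6*(-19))*945 + 914 = (2 + 100 + 114)*945 + 914 = 216*945 + 914 = 204120 + 914 = 205034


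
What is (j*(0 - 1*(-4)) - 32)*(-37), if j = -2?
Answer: 1480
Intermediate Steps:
(j*(0 - 1*(-4)) - 32)*(-37) = (-2*(0 - 1*(-4)) - 32)*(-37) = (-2*(0 + 4) - 32)*(-37) = (-2*4 - 32)*(-37) = (-8 - 32)*(-37) = -40*(-37) = 1480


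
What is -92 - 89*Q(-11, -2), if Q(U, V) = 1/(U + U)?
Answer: -1935/22 ≈ -87.955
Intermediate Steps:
Q(U, V) = 1/(2*U)
-92 - 89*Q(-11, -2) = -92 - 89/(2*(-11)) = -92 - 89*(-1)/(2*11) = -92 - 89*(-1/22) = -92 + 89/22 = -1935/22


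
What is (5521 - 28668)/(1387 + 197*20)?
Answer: -23147/5327 ≈ -4.3452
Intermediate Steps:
(5521 - 28668)/(1387 + 197*20) = -23147/(1387 + 3940) = -23147/5327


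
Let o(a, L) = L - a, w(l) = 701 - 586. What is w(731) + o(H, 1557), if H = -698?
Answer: 2370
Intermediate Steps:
w(l) = 115
w(731) + o(H, 1557) = 115 + (1557 - 1*(-698)) = 115 + (1557 + 698) = 115 + 2255 = 2370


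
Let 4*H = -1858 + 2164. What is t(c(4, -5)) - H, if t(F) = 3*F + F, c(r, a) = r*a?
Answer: -313/2 ≈ -156.50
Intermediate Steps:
c(r, a) = a*r
t(F) = 4*F
H = 153/2 (H = (-1858 + 2164)/4 = (1/4)*306 = 153/2 ≈ 76.500)
t(c(4, -5)) - H = 4*(-5*4) - 1*153/2 = 4*(-20) - 153/2 = -80 - 153/2 = -313/2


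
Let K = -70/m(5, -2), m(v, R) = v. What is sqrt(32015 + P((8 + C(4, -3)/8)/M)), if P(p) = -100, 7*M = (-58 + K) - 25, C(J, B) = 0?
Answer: sqrt(31915) ≈ 178.65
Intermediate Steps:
K = -14 (K = -70/5 = -70*1/5 = -14)
M = -97/7 (M = ((-58 - 14) - 25)/7 = (-72 - 25)/7 = (1/7)*(-97) = -97/7 ≈ -13.857)
sqrt(32015 + P((8 + C(4, -3)/8)/M)) = sqrt(32015 - 100) = sqrt(31915)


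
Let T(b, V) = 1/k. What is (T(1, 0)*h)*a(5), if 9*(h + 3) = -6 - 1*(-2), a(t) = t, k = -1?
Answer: 155/9 ≈ 17.222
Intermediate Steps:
T(b, V) = -1 (T(b, V) = 1/(-1) = -1)
h = -31/9 (h = -3 + (-6 - 1*(-2))/9 = -3 + (-6 + 2)/9 = -3 + (⅑)*(-4) = -3 - 4/9 = -31/9 ≈ -3.4444)
(T(1, 0)*h)*a(5) = -1*(-31/9)*5 = (31/9)*5 = 155/9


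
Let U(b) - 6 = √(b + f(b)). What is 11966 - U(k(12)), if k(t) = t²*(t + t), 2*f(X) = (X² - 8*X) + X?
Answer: 11960 - 24*√10353 ≈ 9518.0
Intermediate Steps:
f(X) = X²/2 - 7*X/2 (f(X) = ((X² - 8*X) + X)/2 = (X² - 7*X)/2 = X²/2 - 7*X/2)
k(t) = 2*t³ (k(t) = t²*(2*t) = 2*t³)
U(b) = 6 + √(b + b*(-7 + b)/2)
11966 - U(k(12)) = 11966 - (6 + √2*√((2*12³)*(-5 + 2*12³))/2) = 11966 - (6 + √2*√((2*1728)*(-5 + 2*1728))/2) = 11966 - (6 + √2*√(3456*(-5 + 3456))/2) = 11966 - (6 + √2*√(3456*3451)/2) = 11966 - (6 + √2*√11926656/2) = 11966 - (6 + √2*(24*√20706)/2) = 11966 - (6 + 24*√10353) = 11966 + (-6 - 24*√10353) = 11960 - 24*√10353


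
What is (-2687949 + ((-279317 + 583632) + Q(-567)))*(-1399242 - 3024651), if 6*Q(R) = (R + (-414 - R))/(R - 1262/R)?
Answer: 3376774894197019935/320227 ≈ 1.0545e+13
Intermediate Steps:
Q(R) = -69/(R - 1262/R) (Q(R) = ((R + (-414 - R))/(R - 1262/R))/6 = (-414/(R - 1262/R))/6 = -69/(R - 1262/R))
(-2687949 + ((-279317 + 583632) + Q(-567)))*(-1399242 - 3024651) = (-2687949 + ((-279317 + 583632) - 69*(-567)/(-1262 + (-567)²)))*(-1399242 - 3024651) = (-2687949 + (304315 - 69*(-567)/(-1262 + 321489)))*(-4423893) = (-2687949 + (304315 - 69*(-567)/320227))*(-4423893) = (-2687949 + (304315 - 69*(-567)*1/320227))*(-4423893) = (-2687949 + (304315 + 39123/320227))*(-4423893) = (-2687949 + 97449918628/320227)*(-4423893) = -763303925795/320227*(-4423893) = 3376774894197019935/320227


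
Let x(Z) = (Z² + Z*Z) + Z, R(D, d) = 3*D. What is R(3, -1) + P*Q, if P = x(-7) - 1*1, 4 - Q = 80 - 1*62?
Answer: -1251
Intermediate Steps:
Q = -14 (Q = 4 - (80 - 1*62) = 4 - (80 - 62) = 4 - 1*18 = 4 - 18 = -14)
x(Z) = Z + 2*Z² (x(Z) = (Z² + Z²) + Z = 2*Z² + Z = Z + 2*Z²)
P = 90 (P = -7*(1 + 2*(-7)) - 1*1 = -7*(1 - 14) - 1 = -7*(-13) - 1 = 91 - 1 = 90)
R(3, -1) + P*Q = 3*3 + 90*(-14) = 9 - 1260 = -1251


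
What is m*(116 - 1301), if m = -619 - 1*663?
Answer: 1519170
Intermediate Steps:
m = -1282 (m = -619 - 663 = -1282)
m*(116 - 1301) = -1282*(116 - 1301) = -1282*(-1185) = 1519170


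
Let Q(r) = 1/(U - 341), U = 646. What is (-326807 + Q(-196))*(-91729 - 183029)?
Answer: 27386815225572/305 ≈ 8.9793e+10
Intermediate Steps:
Q(r) = 1/305 (Q(r) = 1/(646 - 341) = 1/305)
(-326807 + Q(-196))*(-91729 - 183029) = (-326807 + 1/305)*(-91729 - 183029) = -99676134/305*(-274758) = 27386815225572/305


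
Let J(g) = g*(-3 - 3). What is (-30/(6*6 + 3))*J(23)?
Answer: 1380/13 ≈ 106.15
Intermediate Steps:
J(g) = -6*g (J(g) = g*(-6) = -6*g)
(-30/(6*6 + 3))*J(23) = (-30/(6*6 + 3))*(-6*23) = -30/(36 + 3)*(-138) = -30/39*(-138) = -30*1/39*(-138) = -10/13*(-138) = 1380/13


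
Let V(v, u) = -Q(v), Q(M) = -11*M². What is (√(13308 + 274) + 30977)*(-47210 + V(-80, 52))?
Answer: 718356630 + 23190*√13582 ≈ 7.2106e+8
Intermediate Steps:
V(v, u) = 11*v² (V(v, u) = -(-11)*v² = 11*v²)
(√(13308 + 274) + 30977)*(-47210 + V(-80, 52)) = (√(13308 + 274) + 30977)*(-47210 + 11*(-80)²) = (√13582 + 30977)*(-47210 + 11*6400) = (30977 + √13582)*(-47210 + 70400) = (30977 + √13582)*23190 = 718356630 + 23190*√13582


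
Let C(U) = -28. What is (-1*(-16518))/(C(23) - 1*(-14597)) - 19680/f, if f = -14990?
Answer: 53432274/21838931 ≈ 2.4467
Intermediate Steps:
(-1*(-16518))/(C(23) - 1*(-14597)) - 19680/f = (-1*(-16518))/(-28 - 1*(-14597)) - 19680/(-14990) = 16518/(-28 + 14597) - 19680*(-1/14990) = 16518/14569 + 1968/1499 = 53432274/21838931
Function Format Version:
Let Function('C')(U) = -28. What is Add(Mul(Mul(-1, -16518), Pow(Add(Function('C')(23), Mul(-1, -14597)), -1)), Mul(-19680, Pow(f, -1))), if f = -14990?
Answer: Rational(53432274, 21838931) ≈ 2.4467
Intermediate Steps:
Add(Mul(Mul(-1, -16518), Pow(Add(Function('C')(23), Mul(-1, -14597)), -1)), Mul(-19680, Pow(f, -1))) = Add(Mul(Mul(-1, -16518), Pow(Add(-28, Mul(-1, -14597)), -1)), Mul(-19680, Pow(-14990, -1))) = Add(Mul(16518, Pow(Add(-28, 14597), -1)), Mul(-19680, Rational(-1, 14990))) = Add(Mul(16518, Pow(14569, -1)), Rational(1968, 1499)) = Add(Mul(16518, Rational(1, 14569)), Rational(1968, 1499)) = Add(Rational(16518, 14569), Rational(1968, 1499)) = Rational(53432274, 21838931)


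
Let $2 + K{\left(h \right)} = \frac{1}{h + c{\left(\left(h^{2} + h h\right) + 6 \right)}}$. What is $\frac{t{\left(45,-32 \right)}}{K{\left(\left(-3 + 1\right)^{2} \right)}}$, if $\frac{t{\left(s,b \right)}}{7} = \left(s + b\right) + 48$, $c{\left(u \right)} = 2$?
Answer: $- \frac{2562}{11} \approx -232.91$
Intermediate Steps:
$t{\left(s,b \right)} = 336 + 7 b + 7 s$ ($t{\left(s,b \right)} = 7 \left(\left(s + b\right) + 48\right) = 7 \left(\left(b + s\right) + 48\right) = 7 \left(48 + b + s\right) = 336 + 7 b + 7 s$)
$K{\left(h \right)} = -2 + \frac{1}{2 + h}$ ($K{\left(h \right)} = -2 + \frac{1}{h + 2} = -2 + \frac{1}{2 + h}$)
$\frac{t{\left(45,-32 \right)}}{K{\left(\left(-3 + 1\right)^{2} \right)}} = \frac{336 + 7 \left(-32\right) + 7 \cdot 45}{\frac{1}{2 + \left(-3 + 1\right)^{2}} \left(-3 - 2 \left(-3 + 1\right)^{2}\right)} = \frac{336 - 224 + 315}{\frac{1}{2 + \left(-2\right)^{2}} \left(-3 - 2 \left(-2\right)^{2}\right)} = \frac{427}{\frac{1}{2 + 4} \left(-3 - 8\right)} = \frac{427}{\frac{1}{6} \left(-3 - 8\right)} = \frac{427}{\frac{1}{6} \left(-11\right)} = \frac{427}{- \frac{11}{6}} = 427 \left(- \frac{6}{11}\right) = - \frac{2562}{11}$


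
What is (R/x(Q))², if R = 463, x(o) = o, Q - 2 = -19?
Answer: 214369/289 ≈ 741.76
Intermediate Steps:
Q = -17 (Q = 2 - 19 = -17)
(R/x(Q))² = (463/(-17))² = (463*(-1/17))² = (-463/17)² = 214369/289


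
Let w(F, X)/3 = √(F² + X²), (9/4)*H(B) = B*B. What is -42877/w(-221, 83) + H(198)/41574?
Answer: 2904/6929 - 42877*√55730/167190 ≈ -60.123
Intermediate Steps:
H(B) = 4*B²/9 (H(B) = 4*(B*B)/9 = 4*B²/9)
w(F, X) = 3*√(F² + X²)
-42877/w(-221, 83) + H(198)/41574 = -42877*1/(3*√((-221)² + 83²)) + ((4/9)*198²)/41574 = -42877*1/(3*√(48841 + 6889)) + ((4/9)*39204)*(1/41574) = -42877*√55730/167190 + 17424*(1/41574) = -42877*√55730/167190 + 2904/6929 = 2904/6929 - 42877*√55730/167190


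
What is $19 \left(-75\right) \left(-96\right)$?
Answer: $136800$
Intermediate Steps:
$19 \left(-75\right) \left(-96\right) = \left(-1425\right) \left(-96\right) = 136800$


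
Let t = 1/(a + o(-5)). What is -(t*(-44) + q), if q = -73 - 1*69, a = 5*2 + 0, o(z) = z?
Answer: 754/5 ≈ 150.80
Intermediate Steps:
a = 10 (a = 10 + 0 = 10)
t = ⅕ (t = 1/(10 - 5) = 1/5 = ⅕ ≈ 0.20000)
q = -142 (q = -73 - 69 = -142)
-(t*(-44) + q) = -((⅕)*(-44) - 142) = -(-44/5 - 142) = -1*(-754/5) = 754/5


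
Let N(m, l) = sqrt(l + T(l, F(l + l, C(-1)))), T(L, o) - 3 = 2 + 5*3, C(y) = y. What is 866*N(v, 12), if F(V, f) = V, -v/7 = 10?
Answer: 3464*sqrt(2) ≈ 4898.8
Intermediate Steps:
v = -70 (v = -7*10 = -70)
T(L, o) = 20 (T(L, o) = 3 + (2 + 5*3) = 3 + (2 + 15) = 3 + 17 = 20)
N(m, l) = sqrt(20 + l) (N(m, l) = sqrt(l + 20) = sqrt(20 + l))
866*N(v, 12) = 866*sqrt(20 + 12) = 866*sqrt(32) = 866*(4*sqrt(2)) = 3464*sqrt(2)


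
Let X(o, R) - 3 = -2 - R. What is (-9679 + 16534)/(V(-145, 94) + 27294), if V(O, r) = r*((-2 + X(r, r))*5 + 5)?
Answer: -6855/16886 ≈ -0.40596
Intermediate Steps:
X(o, R) = 1 - R (X(o, R) = 3 + (-2 - R) = 1 - R)
V(O, r) = -5*r**2 (V(O, r) = r*((-2 + (1 - r))*5 + 5) = r*((-1 - r)*5 + 5) = r*((-5 - 5*r) + 5) = r*(-5*r) = -5*r**2)
(-9679 + 16534)/(V(-145, 94) + 27294) = (-9679 + 16534)/(-5*94**2 + 27294) = 6855/(-5*8836 + 27294) = 6855/(-44180 + 27294) = 6855/(-16886) = 6855*(-1/16886) = -6855/16886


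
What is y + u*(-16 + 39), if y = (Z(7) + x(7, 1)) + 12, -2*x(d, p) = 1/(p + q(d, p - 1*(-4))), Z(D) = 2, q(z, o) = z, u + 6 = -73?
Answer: -28849/16 ≈ -1803.1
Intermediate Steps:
u = -79 (u = -6 - 73 = -79)
x(d, p) = -1/(2*(d + p)) (x(d, p) = -1/(2*(p + d)) = -1/(2*(d + p)))
y = 223/16 (y = (2 - 1/(2*7 + 2*1)) + 12 = (2 - 1/(14 + 2)) + 12 = (2 - 1/16) + 12 = 31/16 + 12 = 223/16 ≈ 13.938)
y + u*(-16 + 39) = 223/16 - 79*(-16 + 39) = 223/16 - 79*23 = 223/16 - 1817 = -28849/16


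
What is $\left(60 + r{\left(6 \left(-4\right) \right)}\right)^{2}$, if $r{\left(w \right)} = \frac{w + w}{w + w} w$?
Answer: $1296$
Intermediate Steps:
$r{\left(w \right)} = w$ ($r{\left(w \right)} = \frac{2 w}{2 w} w = 2 w \frac{1}{2 w} w = 1 w = w$)
$\left(60 + r{\left(6 \left(-4\right) \right)}\right)^{2} = \left(60 + 6 \left(-4\right)\right)^{2} = \left(60 - 24\right)^{2} = 36^{2} = 1296$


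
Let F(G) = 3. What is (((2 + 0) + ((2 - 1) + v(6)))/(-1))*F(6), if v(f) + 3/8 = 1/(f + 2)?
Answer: -33/4 ≈ -8.2500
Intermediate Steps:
v(f) = -3/8 + 1/(2 + f) (v(f) = -3/8 + 1/(f + 2) = -3/8 + 1/(2 + f))
(((2 + 0) + ((2 - 1) + v(6)))/(-1))*F(6) = (((2 + 0) + ((2 - 1) + (2 - 3*6)/(8*(2 + 6))))/(-1))*3 = -(2 + (1 + (⅛)*(2 - 18)/8))*3 = -(2 + (1 + (⅛)*(⅛)*(-16)))*3 = -(2 + (1 - ¼))*3 = -(2 + ¾)*3 = -1*11/4*3 = -11/4*3 = -33/4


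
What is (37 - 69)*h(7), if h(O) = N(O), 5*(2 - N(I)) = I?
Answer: -96/5 ≈ -19.200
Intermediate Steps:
N(I) = 2 - I/5
h(O) = 2 - O/5
(37 - 69)*h(7) = (37 - 69)*(2 - 1/5*7) = -32*(2 - 7/5) = -32*3/5 = -96/5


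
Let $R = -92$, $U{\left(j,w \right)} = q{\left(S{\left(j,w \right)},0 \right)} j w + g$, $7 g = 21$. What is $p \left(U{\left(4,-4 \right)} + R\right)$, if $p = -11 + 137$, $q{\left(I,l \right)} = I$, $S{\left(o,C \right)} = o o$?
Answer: $-43470$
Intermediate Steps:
$S{\left(o,C \right)} = o^{2}$
$g = 3$ ($g = \frac{1}{7} \cdot 21 = 3$)
$p = 126$
$U{\left(j,w \right)} = 3 + w j^{3}$ ($U{\left(j,w \right)} = j^{2} j w + 3 = j^{3} w + 3 = w j^{3} + 3 = 3 + w j^{3}$)
$p \left(U{\left(4,-4 \right)} + R\right) = 126 \left(\left(3 - 4 \cdot 4^{3}\right) - 92\right) = 126 \left(\left(3 - 256\right) - 92\right) = 126 \left(-253 - 92\right) = 126 \left(-345\right) = -43470$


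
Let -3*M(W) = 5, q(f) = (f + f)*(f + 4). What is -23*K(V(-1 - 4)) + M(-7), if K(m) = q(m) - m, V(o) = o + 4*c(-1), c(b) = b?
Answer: -6836/3 ≈ -2278.7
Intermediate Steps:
q(f) = 2*f*(4 + f) (q(f) = (2*f)*(4 + f) = 2*f*(4 + f))
V(o) = -4 + o (V(o) = o + 4*(-1) = o - 4 = -4 + o)
M(W) = -5/3 (M(W) = -⅓*5 = -5/3)
K(m) = -m + 2*m*(4 + m) (K(m) = 2*m*(4 + m) - m = -m + 2*m*(4 + m))
-23*K(V(-1 - 4)) + M(-7) = -23*(-4 + (-1 - 4))*(7 + 2*(-4 + (-1 - 4))) - 5/3 = -23*(-4 - 5)*(7 + 2*(-4 - 5)) - 5/3 = -(-207)*(7 + 2*(-9)) - 5/3 = -(-207)*(7 - 18) - 5/3 = -(-207)*(-11) - 5/3 = -23*99 - 5/3 = -2277 - 5/3 = -6836/3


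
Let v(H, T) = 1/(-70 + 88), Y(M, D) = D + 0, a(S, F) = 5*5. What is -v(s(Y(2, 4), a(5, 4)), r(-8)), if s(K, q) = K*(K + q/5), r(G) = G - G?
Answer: -1/18 ≈ -0.055556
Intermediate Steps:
a(S, F) = 25
r(G) = 0
Y(M, D) = D
s(K, q) = K*(K + q/5) (s(K, q) = K*(K + q*(⅕)) = K*(K + q/5))
v(H, T) = 1/18
-v(s(Y(2, 4), a(5, 4)), r(-8)) = -1*1/18 = -1/18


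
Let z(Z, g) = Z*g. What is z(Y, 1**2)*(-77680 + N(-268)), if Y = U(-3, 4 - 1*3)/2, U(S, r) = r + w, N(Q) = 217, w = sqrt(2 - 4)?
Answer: -77463/2 - 77463*I*sqrt(2)/2 ≈ -38732.0 - 54775.0*I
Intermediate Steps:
w = I*sqrt(2) (w = sqrt(-2) = I*sqrt(2) ≈ 1.4142*I)
U(S, r) = r + I*sqrt(2)
Y = 1/2 + I*sqrt(2)/2 (Y = ((4 - 1*3) + I*sqrt(2))/2 = ((4 - 3) + I*sqrt(2))*(1/2) = (1 + I*sqrt(2))*(1/2) = 1/2 + I*sqrt(2)/2 ≈ 0.5 + 0.70711*I)
z(Y, 1**2)*(-77680 + N(-268)) = ((1/2 + I*sqrt(2)/2)*1**2)*(-77680 + 217) = ((1/2 + I*sqrt(2)/2)*1)*(-77463) = (1/2 + I*sqrt(2)/2)*(-77463) = -77463/2 - 77463*I*sqrt(2)/2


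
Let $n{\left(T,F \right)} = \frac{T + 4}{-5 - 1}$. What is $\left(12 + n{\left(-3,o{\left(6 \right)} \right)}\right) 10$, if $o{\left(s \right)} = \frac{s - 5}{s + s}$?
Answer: $\frac{355}{3} \approx 118.33$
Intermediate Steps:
$o{\left(s \right)} = \frac{-5 + s}{2 s}$
$n{\left(T,F \right)} = - \frac{2}{3} - \frac{T}{6}$ ($n{\left(T,F \right)} = \frac{4 + T}{-6} = \left(4 + T\right) \left(- \frac{1}{6}\right) = - \frac{2}{3} - \frac{T}{6}$)
$\left(12 + n{\left(-3,o{\left(6 \right)} \right)}\right) 10 = \left(12 - \frac{1}{6}\right) 10 = \frac{71}{6} \cdot 10 = \frac{355}{3}$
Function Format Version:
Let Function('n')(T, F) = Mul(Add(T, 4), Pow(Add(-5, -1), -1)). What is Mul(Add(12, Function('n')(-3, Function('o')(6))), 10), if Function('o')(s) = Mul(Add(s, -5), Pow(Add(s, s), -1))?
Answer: Rational(355, 3) ≈ 118.33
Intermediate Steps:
Function('o')(s) = Mul(Rational(1, 2), Pow(s, -1), Add(-5, s)) (Function('o')(s) = Mul(Add(-5, s), Pow(Mul(2, s), -1)) = Mul(Add(-5, s), Mul(Rational(1, 2), Pow(s, -1))) = Mul(Rational(1, 2), Pow(s, -1), Add(-5, s)))
Function('n')(T, F) = Add(Rational(-2, 3), Mul(Rational(-1, 6), T)) (Function('n')(T, F) = Mul(Add(4, T), Pow(-6, -1)) = Mul(Add(4, T), Rational(-1, 6)) = Add(Rational(-2, 3), Mul(Rational(-1, 6), T)))
Mul(Add(12, Function('n')(-3, Function('o')(6))), 10) = Mul(Add(12, Add(Rational(-2, 3), Mul(Rational(-1, 6), -3))), 10) = Mul(Add(12, Add(Rational(-2, 3), Rational(1, 2))), 10) = Mul(Add(12, Rational(-1, 6)), 10) = Mul(Rational(71, 6), 10) = Rational(355, 3)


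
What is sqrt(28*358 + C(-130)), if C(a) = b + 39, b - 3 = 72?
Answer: sqrt(10138) ≈ 100.69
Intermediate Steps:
b = 75 (b = 3 + 72 = 75)
C(a) = 114 (C(a) = 75 + 39 = 114)
sqrt(28*358 + C(-130)) = sqrt(28*358 + 114) = sqrt(10024 + 114) = sqrt(10138)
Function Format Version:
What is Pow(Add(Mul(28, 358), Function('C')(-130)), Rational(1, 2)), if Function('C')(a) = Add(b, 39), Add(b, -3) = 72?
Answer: Pow(10138, Rational(1, 2)) ≈ 100.69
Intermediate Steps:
b = 75 (b = Add(3, 72) = 75)
Function('C')(a) = 114 (Function('C')(a) = Add(75, 39) = 114)
Pow(Add(Mul(28, 358), Function('C')(-130)), Rational(1, 2)) = Pow(Add(Mul(28, 358), 114), Rational(1, 2)) = Pow(Add(10024, 114), Rational(1, 2)) = Pow(10138, Rational(1, 2))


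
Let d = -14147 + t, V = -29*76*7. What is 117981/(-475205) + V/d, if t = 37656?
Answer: -10105078069/11171594345 ≈ -0.90453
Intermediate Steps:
V = -15428 (V = -2204*7 = -15428)
d = 23509 (d = -14147 + 37656 = 23509)
117981/(-475205) + V/d = 117981/(-475205) - 15428/23509 = 117981*(-1/475205) - 15428*1/23509 = -117981/475205 - 15428/23509 = -10105078069/11171594345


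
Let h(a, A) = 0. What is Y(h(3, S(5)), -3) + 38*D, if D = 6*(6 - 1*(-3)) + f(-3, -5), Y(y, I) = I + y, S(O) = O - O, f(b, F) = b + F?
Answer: 1745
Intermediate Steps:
f(b, F) = F + b
S(O) = 0
D = 46 (D = 6*(6 - 1*(-3)) + (-5 - 3) = 6*(6 + 3) - 8 = 6*9 - 8 = 54 - 8 = 46)
Y(h(3, S(5)), -3) + 38*D = (-3 + 0) + 38*46 = -3 + 1748 = 1745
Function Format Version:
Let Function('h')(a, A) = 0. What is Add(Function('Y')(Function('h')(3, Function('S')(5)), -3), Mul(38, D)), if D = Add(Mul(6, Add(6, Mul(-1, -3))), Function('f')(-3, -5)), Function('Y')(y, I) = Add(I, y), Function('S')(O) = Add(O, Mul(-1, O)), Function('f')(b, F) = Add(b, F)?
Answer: 1745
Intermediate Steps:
Function('f')(b, F) = Add(F, b)
Function('S')(O) = 0
D = 46 (D = Add(Mul(6, Add(6, Mul(-1, -3))), Add(-5, -3)) = Add(Mul(6, Add(6, 3)), -8) = Add(Mul(6, 9), -8) = Add(54, -8) = 46)
Add(Function('Y')(Function('h')(3, Function('S')(5)), -3), Mul(38, D)) = Add(Add(-3, 0), Mul(38, 46)) = Add(-3, 1748) = 1745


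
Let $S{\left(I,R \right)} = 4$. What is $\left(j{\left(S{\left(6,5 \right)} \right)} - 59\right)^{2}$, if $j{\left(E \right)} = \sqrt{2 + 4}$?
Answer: $\left(59 - \sqrt{6}\right)^{2} \approx 3198.0$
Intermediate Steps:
$j{\left(E \right)} = \sqrt{6}$
$\left(j{\left(S{\left(6,5 \right)} \right)} - 59\right)^{2} = \left(\sqrt{6} - 59\right)^{2} = \left(-59 + \sqrt{6}\right)^{2}$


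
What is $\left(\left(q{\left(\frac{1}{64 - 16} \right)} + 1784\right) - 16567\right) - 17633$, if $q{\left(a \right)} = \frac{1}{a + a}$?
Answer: $-32392$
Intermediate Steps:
$q{\left(a \right)} = \frac{1}{2 a}$
$\left(\left(q{\left(\frac{1}{64 - 16} \right)} + 1784\right) - 16567\right) - 17633 = \left(\left(\frac{1}{2 \frac{1}{64 - 16}} + 1784\right) - 16567\right) - 17633 = \left(\left(\frac{1}{2 \cdot \frac{1}{48}} + 1784\right) - 16567\right) - 17633 = \left(\left(\frac{\frac{1}{\frac{1}{48}}}{2} + 1784\right) - 16567\right) - 17633 = \left(\left(\frac{1}{2} \cdot 48 + 1784\right) - 16567\right) - 17633 = \left(\left(24 + 1784\right) - 16567\right) - 17633 = \left(1808 - 16567\right) - 17633 = -14759 - 17633 = -32392$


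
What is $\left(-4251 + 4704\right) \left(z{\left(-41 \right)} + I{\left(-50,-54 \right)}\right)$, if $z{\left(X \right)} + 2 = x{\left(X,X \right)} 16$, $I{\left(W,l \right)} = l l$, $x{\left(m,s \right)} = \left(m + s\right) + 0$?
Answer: $725706$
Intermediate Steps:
$x{\left(m,s \right)} = m + s$
$I{\left(W,l \right)} = l^{2}$
$z{\left(X \right)} = -2 + 32 X$ ($z{\left(X \right)} = -2 + \left(X + X\right) 16 = -2 + 2 X 16 = -2 + 32 X$)
$\left(-4251 + 4704\right) \left(z{\left(-41 \right)} + I{\left(-50,-54 \right)}\right) = \left(-4251 + 4704\right) \left(\left(-2 + 32 \left(-41\right)\right) + \left(-54\right)^{2}\right) = 453 \left(\left(-2 - 1312\right) + 2916\right) = 453 \left(-1314 + 2916\right) = 453 \cdot 1602 = 725706$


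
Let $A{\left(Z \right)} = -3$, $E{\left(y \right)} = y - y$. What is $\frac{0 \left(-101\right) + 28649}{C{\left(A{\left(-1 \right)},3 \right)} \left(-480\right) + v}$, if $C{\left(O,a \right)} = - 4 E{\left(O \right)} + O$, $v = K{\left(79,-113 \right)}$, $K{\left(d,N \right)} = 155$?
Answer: $\frac{28649}{1595} \approx 17.962$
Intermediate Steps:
$E{\left(y \right)} = 0$
$v = 155$
$C{\left(O,a \right)} = O$ ($C{\left(O,a \right)} = \left(-4\right) 0 + O = 0 + O = O$)
$\frac{0 \left(-101\right) + 28649}{C{\left(A{\left(-1 \right)},3 \right)} \left(-480\right) + v} = \frac{0 \left(-101\right) + 28649}{\left(-3\right) \left(-480\right) + 155} = \frac{0 + 28649}{1440 + 155} = \frac{28649}{1595}$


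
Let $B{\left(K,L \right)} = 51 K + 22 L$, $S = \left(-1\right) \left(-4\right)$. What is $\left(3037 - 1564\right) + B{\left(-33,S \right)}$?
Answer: $-122$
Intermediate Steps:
$S = 4$
$B{\left(K,L \right)} = 22 L + 51 K$
$\left(3037 - 1564\right) + B{\left(-33,S \right)} = \left(3037 - 1564\right) + \left(22 \cdot 4 + 51 \left(-33\right)\right) = 1473 + \left(88 - 1683\right) = 1473 - 1595 = -122$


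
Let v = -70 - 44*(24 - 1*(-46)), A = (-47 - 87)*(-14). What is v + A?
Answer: -1274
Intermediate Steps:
A = 1876 (A = -134*(-14) = 1876)
v = -3150 (v = -70 - 44*(24 + 46) = -70 - 44*70 = -70 - 3080 = -3150)
v + A = -3150 + 1876 = -1274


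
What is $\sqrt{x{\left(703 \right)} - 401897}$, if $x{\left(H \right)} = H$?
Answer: $i \sqrt{401194} \approx 633.4 i$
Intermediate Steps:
$\sqrt{x{\left(703 \right)} - 401897} = \sqrt{703 - 401897} = \sqrt{-401194} = i \sqrt{401194}$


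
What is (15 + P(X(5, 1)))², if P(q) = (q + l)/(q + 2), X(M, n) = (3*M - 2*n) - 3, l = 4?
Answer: 9409/36 ≈ 261.36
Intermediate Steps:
X(M, n) = -3 - 2*n + 3*M (X(M, n) = (-2*n + 3*M) - 3 = -3 - 2*n + 3*M)
P(q) = (4 + q)/(2 + q) (P(q) = (q + 4)/(q + 2) = (4 + q)/(2 + q))
(15 + P(X(5, 1)))² = (15 + (4 + (-3 - 2*1 + 3*5))/(2 + (-3 - 2*1 + 3*5)))² = (15 + (4 + (-3 - 2 + 15))/(2 + (-3 - 2 + 15)))² = (15 + (4 + 10)/(2 + 10))² = (15 + 14/12)² = (15 + (1/12)*14)² = (15 + 7/6)² = (97/6)² = 9409/36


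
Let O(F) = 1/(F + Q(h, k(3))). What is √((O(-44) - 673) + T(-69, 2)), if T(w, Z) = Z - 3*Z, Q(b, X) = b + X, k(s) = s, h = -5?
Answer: I*√1432578/46 ≈ 26.02*I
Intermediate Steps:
Q(b, X) = X + b
T(w, Z) = -2*Z
O(F) = 1/(-2 + F) (O(F) = 1/(F + (3 - 5)) = 1/(F - 2) = 1/(-2 + F))
√((O(-44) - 673) + T(-69, 2)) = √((1/(-2 - 44) - 673) - 2*2) = √((1/(-46) - 673) - 4) = √((-1/46 - 673) - 4) = √(-30959/46 - 4) = √(-31143/46) = I*√1432578/46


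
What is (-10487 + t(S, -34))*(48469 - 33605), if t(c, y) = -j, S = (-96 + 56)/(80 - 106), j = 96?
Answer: -157305712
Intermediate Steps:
S = 20/13 (S = -40/(-26) = -40*(-1/26) = 20/13 ≈ 1.5385)
t(c, y) = -96 (t(c, y) = -1*96 = -96)
(-10487 + t(S, -34))*(48469 - 33605) = (-10487 - 96)*(48469 - 33605) = -10583*14864 = -157305712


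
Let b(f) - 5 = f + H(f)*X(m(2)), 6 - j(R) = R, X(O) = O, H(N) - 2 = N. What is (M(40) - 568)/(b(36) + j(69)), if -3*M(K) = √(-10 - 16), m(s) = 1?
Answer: -71/2 - I*√26/48 ≈ -35.5 - 0.10623*I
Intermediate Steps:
H(N) = 2 + N
M(K) = -I*√26/3 (M(K) = -√(-10 - 16)/3 = -I*√26/3)
j(R) = 6 - R
b(f) = 7 + 2*f (b(f) = 5 + (f + (2 + f)*1) = 5 + (f + (2 + f)) = 5 + (2 + 2*f) = 7 + 2*f)
(M(40) - 568)/(b(36) + j(69)) = (-I*√26/3 - 568)/((7 + 2*36) + (6 - 1*69)) = (-568 - I*√26/3)/((7 + 72) + (6 - 69)) = (-568 - I*√26/3)/(79 - 63) = (-568 - I*√26/3)/16 = (-568 - I*√26/3)*(1/16) = -71/2 - I*√26/48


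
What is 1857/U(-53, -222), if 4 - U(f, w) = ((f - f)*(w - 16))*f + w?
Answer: 1857/226 ≈ 8.2168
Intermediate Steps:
U(f, w) = 4 - w (U(f, w) = 4 - (((f - f)*(w - 16))*f + w) = 4 - ((0*(-16 + w))*f + w) = 4 - (0*f + w) = 4 - (0 + w) = 4 - w)
1857/U(-53, -222) = 1857/(4 - 1*(-222)) = 1857/(4 + 222) = 1857/226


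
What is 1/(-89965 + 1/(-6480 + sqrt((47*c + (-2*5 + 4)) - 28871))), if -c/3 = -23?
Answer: -3779972505290/340065227021388051 + I*sqrt(25634)/340065227021388051 ≈ -1.1115e-5 + 4.7081e-16*I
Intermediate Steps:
c = 69 (c = -3*(-23) = 69)
1/(-89965 + 1/(-6480 + sqrt((47*c + (-2*5 + 4)) - 28871))) = 1/(-89965 + 1/(-6480 + sqrt((47*69 + (-2*5 + 4)) - 28871))) = 1/(-89965 + 1/(-6480 + sqrt((3243 + (-10 + 4)) - 28871))) = 1/(-89965 + 1/(-6480 + sqrt((3243 - 6) - 28871))) = 1/(-89965 + 1/(-6480 + sqrt(3237 - 28871))) = 1/(-89965 + 1/(-6480 + sqrt(-25634))) = 1/(-89965 + 1/(-6480 + I*sqrt(25634)))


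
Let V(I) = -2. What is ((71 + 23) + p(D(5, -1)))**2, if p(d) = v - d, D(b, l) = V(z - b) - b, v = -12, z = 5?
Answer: 7921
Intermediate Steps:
D(b, l) = -2 - b
p(d) = -12 - d
((71 + 23) + p(D(5, -1)))**2 = ((71 + 23) + (-12 - (-2 - 1*5)))**2 = (94 + (-12 - (-2 - 5)))**2 = (94 + (-12 - 1*(-7)))**2 = (94 + (-12 + 7))**2 = (94 - 5)**2 = 89**2 = 7921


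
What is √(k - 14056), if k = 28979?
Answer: √14923 ≈ 122.16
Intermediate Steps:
√(k - 14056) = √(28979 - 14056) = √14923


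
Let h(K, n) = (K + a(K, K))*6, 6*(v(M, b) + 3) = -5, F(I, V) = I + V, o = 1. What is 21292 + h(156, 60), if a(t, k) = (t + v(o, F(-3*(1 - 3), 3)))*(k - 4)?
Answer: 161004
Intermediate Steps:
v(M, b) = -23/6 (v(M, b) = -3 + (⅙)*(-5) = -3 - ⅚ = -23/6)
a(t, k) = (-4 + k)*(-23/6 + t) (a(t, k) = (t - 23/6)*(k - 4) = (-23/6 + t)*(-4 + k) = (-4 + k)*(-23/6 + t))
h(K, n) = 92 - 41*K + 6*K² (h(K, n) = (K + (46/3 - 4*K - 23*K/6 + K*K))*6 = (K + (46/3 - 4*K - 23*K/6 + K²))*6 = (K + (46/3 + K² - 47*K/6))*6 = (46/3 + K² - 41*K/6)*6 = 92 - 41*K + 6*K²)
21292 + h(156, 60) = 21292 + (92 - 41*156 + 6*156²) = 21292 + (92 - 6396 + 6*24336) = 21292 + (92 - 6396 + 146016) = 21292 + 139712 = 161004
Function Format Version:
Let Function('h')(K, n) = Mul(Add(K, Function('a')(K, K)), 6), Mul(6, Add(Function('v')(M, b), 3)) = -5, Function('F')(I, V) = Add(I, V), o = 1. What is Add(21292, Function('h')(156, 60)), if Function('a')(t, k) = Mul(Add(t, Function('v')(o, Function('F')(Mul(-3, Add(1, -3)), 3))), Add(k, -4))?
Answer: 161004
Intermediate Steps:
Function('v')(M, b) = Rational(-23, 6) (Function('v')(M, b) = Add(-3, Mul(Rational(1, 6), -5)) = Add(-3, Rational(-5, 6)) = Rational(-23, 6))
Function('a')(t, k) = Mul(Add(-4, k), Add(Rational(-23, 6), t)) (Function('a')(t, k) = Mul(Add(t, Rational(-23, 6)), Add(k, -4)) = Mul(Add(Rational(-23, 6), t), Add(-4, k)) = Mul(Add(-4, k), Add(Rational(-23, 6), t)))
Function('h')(K, n) = Add(92, Mul(-41, K), Mul(6, Pow(K, 2))) (Function('h')(K, n) = Mul(Add(K, Add(Rational(46, 3), Mul(-4, K), Mul(Rational(-23, 6), K), Mul(K, K))), 6) = Mul(Add(K, Add(Rational(46, 3), Mul(-4, K), Mul(Rational(-23, 6), K), Pow(K, 2))), 6) = Mul(Add(K, Add(Rational(46, 3), Pow(K, 2), Mul(Rational(-47, 6), K))), 6) = Mul(Add(Rational(46, 3), Pow(K, 2), Mul(Rational(-41, 6), K)), 6) = Add(92, Mul(-41, K), Mul(6, Pow(K, 2))))
Add(21292, Function('h')(156, 60)) = Add(21292, Add(92, Mul(-41, 156), Mul(6, Pow(156, 2)))) = Add(21292, Add(92, -6396, Mul(6, 24336))) = Add(21292, Add(92, -6396, 146016)) = Add(21292, 139712) = 161004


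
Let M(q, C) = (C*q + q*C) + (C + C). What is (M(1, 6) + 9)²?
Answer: 1089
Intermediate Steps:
M(q, C) = 2*C + 2*C*q (M(q, C) = (C*q + C*q) + 2*C = 2*C*q + 2*C = 2*C + 2*C*q)
(M(1, 6) + 9)² = (2*6*(1 + 1) + 9)² = (2*6*2 + 9)² = (24 + 9)² = 33² = 1089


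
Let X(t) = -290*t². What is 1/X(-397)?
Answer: -1/45706610 ≈ -2.1879e-8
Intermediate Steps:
1/X(-397) = 1/(-290*(-397)²) = 1/(-290*157609) = 1/(-45706610) = -1/45706610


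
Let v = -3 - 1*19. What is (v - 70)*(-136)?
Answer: 12512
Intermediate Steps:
v = -22 (v = -3 - 19 = -22)
(v - 70)*(-136) = (-22 - 70)*(-136) = -92*(-136) = 12512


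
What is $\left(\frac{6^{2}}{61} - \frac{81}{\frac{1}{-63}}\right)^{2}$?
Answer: $\frac{96919519761}{3721} \approx 2.6047 \cdot 10^{7}$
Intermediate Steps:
$\left(\frac{6^{2}}{61} - \frac{81}{\frac{1}{-63}}\right)^{2} = \left(36 \cdot \frac{1}{61} - \frac{81}{- \frac{1}{63}}\right)^{2} = \left(\frac{36}{61} - -5103\right)^{2} = \left(\frac{36}{61} + 5103\right)^{2} = \left(\frac{311319}{61}\right)^{2} = \frac{96919519761}{3721}$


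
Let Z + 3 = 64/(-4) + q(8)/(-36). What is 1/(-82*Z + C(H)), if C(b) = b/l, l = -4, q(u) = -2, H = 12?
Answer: 9/13954 ≈ 0.00064498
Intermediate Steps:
C(b) = -b/4 (C(b) = b/(-4) = b*(-¼) = -b/4)
Z = -341/18 (Z = -3 + (64/(-4) - 2/(-36)) = -3 + (64*(-¼) - 2*(-1/36)) = -3 + (-16 + 1/18) = -3 - 287/18 = -341/18 ≈ -18.944)
1/(-82*Z + C(H)) = 1/(-82*(-341/18) - ¼*12) = 1/(13981/9 - 3) = 1/(13954/9) = 9/13954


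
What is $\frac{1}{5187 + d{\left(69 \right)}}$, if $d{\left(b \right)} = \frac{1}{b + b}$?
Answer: $\frac{138}{715807} \approx 0.00019279$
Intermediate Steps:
$d{\left(b \right)} = \frac{1}{2 b}$
$\frac{1}{5187 + d{\left(69 \right)}} = \frac{1}{5187 + \frac{1}{2 \cdot 69}} = \frac{1}{5187 + \frac{1}{2} \cdot \frac{1}{69}} = \frac{1}{5187 + \frac{1}{138}} = \frac{1}{\frac{715807}{138}} = \frac{138}{715807}$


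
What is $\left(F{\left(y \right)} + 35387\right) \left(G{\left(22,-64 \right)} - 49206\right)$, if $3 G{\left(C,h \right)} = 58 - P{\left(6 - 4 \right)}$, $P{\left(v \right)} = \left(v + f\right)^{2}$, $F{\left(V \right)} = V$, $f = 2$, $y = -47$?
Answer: $-1738445280$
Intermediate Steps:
$P{\left(v \right)} = \left(2 + v\right)^{2}$ ($P{\left(v \right)} = \left(v + 2\right)^{2} = \left(2 + v\right)^{2}$)
$G{\left(C,h \right)} = 14$ ($G{\left(C,h \right)} = \frac{58 - \left(2 + \left(6 - 4\right)\right)^{2}}{3} = \frac{58 - \left(2 + 2\right)^{2}}{3} = \frac{58 - 4^{2}}{3} = \frac{58 - 16}{3} = \frac{1}{3} \cdot 42 = 14$)
$\left(F{\left(y \right)} + 35387\right) \left(G{\left(22,-64 \right)} - 49206\right) = \left(-47 + 35387\right) \left(14 - 49206\right) = 35340 \left(-49192\right) = -1738445280$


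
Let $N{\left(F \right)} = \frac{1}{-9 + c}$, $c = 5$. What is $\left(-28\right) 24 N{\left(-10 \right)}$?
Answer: $168$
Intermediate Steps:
$N{\left(F \right)} = - \frac{1}{4}$ ($N{\left(F \right)} = \frac{1}{-9 + 5} = \frac{1}{-4} = - \frac{1}{4}$)
$\left(-28\right) 24 N{\left(-10 \right)} = \left(-28\right) 24 \left(- \frac{1}{4}\right) = \left(-672\right) \left(- \frac{1}{4}\right) = 168$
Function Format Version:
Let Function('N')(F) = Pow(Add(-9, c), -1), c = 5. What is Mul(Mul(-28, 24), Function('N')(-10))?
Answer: 168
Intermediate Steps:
Function('N')(F) = Rational(-1, 4) (Function('N')(F) = Pow(Add(-9, 5), -1) = Pow(-4, -1) = Rational(-1, 4))
Mul(Mul(-28, 24), Function('N')(-10)) = Mul(Mul(-28, 24), Rational(-1, 4)) = Mul(-672, Rational(-1, 4)) = 168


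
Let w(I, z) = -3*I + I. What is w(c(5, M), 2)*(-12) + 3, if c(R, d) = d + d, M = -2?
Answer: -93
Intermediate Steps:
c(R, d) = 2*d
w(I, z) = -2*I
w(c(5, M), 2)*(-12) + 3 = -4*(-2)*(-12) + 3 = -2*(-4)*(-12) + 3 = 8*(-12) + 3 = -96 + 3 = -93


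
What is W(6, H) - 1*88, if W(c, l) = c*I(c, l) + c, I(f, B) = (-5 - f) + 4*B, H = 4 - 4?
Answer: -148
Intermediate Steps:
H = 0
I(f, B) = -5 - f + 4*B
W(c, l) = c + c*(-5 - c + 4*l) (W(c, l) = c*(-5 - c + 4*l) + c = c + c*(-5 - c + 4*l))
W(6, H) - 1*88 = 6*(-4 - 1*6 + 4*0) - 1*88 = 6*(-4 - 6 + 0) - 88 = 6*(-10) - 88 = -60 - 88 = -148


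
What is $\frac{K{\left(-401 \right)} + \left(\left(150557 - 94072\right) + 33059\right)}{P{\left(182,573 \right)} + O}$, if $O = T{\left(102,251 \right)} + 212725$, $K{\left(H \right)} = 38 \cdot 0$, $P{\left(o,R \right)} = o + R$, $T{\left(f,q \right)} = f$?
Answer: $\frac{14924}{35597} \approx 0.41925$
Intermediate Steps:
$P{\left(o,R \right)} = R + o$
$K{\left(H \right)} = 0$
$O = 212827$ ($O = 102 + 212725 = 212827$)
$\frac{K{\left(-401 \right)} + \left(\left(150557 - 94072\right) + 33059\right)}{P{\left(182,573 \right)} + O} = \frac{0 + \left(\left(150557 - 94072\right) + 33059\right)}{\left(573 + 182\right) + 212827} = \frac{0 + \left(56485 + 33059\right)}{755 + 212827} = \frac{0 + 89544}{213582} = 89544 \cdot \frac{1}{213582} = \frac{14924}{35597}$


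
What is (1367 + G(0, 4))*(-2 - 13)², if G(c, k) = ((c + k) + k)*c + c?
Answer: 307575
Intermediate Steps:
G(c, k) = c + c*(c + 2*k) (G(c, k) = (c + 2*k)*c + c = c*(c + 2*k) + c = c + c*(c + 2*k))
(1367 + G(0, 4))*(-2 - 13)² = (1367 + 0*(1 + 0 + 2*4))*(-2 - 13)² = (1367 + 0*(1 + 0 + 8))*(-15)² = (1367 + 0*9)*225 = (1367 + 0)*225 = 1367*225 = 307575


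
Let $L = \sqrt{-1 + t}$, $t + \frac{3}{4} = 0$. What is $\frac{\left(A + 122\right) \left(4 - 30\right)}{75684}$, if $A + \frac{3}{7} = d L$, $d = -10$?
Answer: $- \frac{11063}{264894} + \frac{65 i \sqrt{7}}{37842} \approx -0.041764 + 0.0045445 i$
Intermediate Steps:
$t = - \frac{3}{4}$ ($t = - \frac{3}{4} + 0 = - \frac{3}{4} \approx -0.75$)
$L = \frac{i \sqrt{7}}{2}$ ($L = \sqrt{-1 - \frac{3}{4}} = \sqrt{- \frac{7}{4}} = \frac{i \sqrt{7}}{2} \approx 1.3229 i$)
$A = - \frac{3}{7} - 5 i \sqrt{7}$ ($A = - \frac{3}{7} - 10 \frac{i \sqrt{7}}{2} = - \frac{3}{7} - 5 i \sqrt{7} \approx -0.42857 - 13.229 i$)
$\frac{\left(A + 122\right) \left(4 - 30\right)}{75684} = \frac{\left(\left(- \frac{3}{7} - 5 i \sqrt{7}\right) + 122\right) \left(4 - 30\right)}{75684} = \left(\frac{851}{7} - 5 i \sqrt{7}\right) \left(4 - 30\right) \frac{1}{75684} = \left(\frac{851}{7} - 5 i \sqrt{7}\right) \left(-26\right) \frac{1}{75684} = \left(- \frac{22126}{7} + 130 i \sqrt{7}\right) \frac{1}{75684} = - \frac{11063}{264894} + \frac{65 i \sqrt{7}}{37842}$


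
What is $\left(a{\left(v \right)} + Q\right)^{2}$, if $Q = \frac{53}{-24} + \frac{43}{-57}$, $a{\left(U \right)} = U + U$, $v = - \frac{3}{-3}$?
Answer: $\frac{192721}{207936} \approx 0.92683$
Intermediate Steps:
$v = 1$ ($v = \left(-3\right) \left(- \frac{1}{3}\right) = 1$)
$a{\left(U \right)} = 2 U$
$Q = - \frac{1351}{456}$ ($Q = 53 \left(- \frac{1}{24}\right) + 43 \left(- \frac{1}{57}\right) = - \frac{53}{24} - \frac{43}{57} = - \frac{1351}{456} \approx -2.9627$)
$\left(a{\left(v \right)} + Q\right)^{2} = \left(2 \cdot 1 - \frac{1351}{456}\right)^{2} = \left(2 - \frac{1351}{456}\right)^{2} = \left(- \frac{439}{456}\right)^{2} = \frac{192721}{207936}$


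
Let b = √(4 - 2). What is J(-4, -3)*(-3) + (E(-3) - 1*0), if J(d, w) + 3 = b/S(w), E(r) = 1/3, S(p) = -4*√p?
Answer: 28/3 - I*√6/4 ≈ 9.3333 - 0.61237*I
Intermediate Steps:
b = √2 ≈ 1.4142
E(r) = ⅓
J(d, w) = -3 - √2/(4*√w) (J(d, w) = -3 + √2/((-4*√w)) = -3 + √2*(-1/(4*√w)) = -3 - √2/(4*√w))
J(-4, -3)*(-3) + (E(-3) - 1*0) = (-3 - √2/(4*√(-3)))*(-3) + (⅓ - 1*0) = (-3 - √2*(-I*√3/3)/4)*(-3) + (⅓ + 0) = (-3 + I*√6/12)*(-3) + ⅓ = (9 - I*√6/4) + ⅓ = 28/3 - I*√6/4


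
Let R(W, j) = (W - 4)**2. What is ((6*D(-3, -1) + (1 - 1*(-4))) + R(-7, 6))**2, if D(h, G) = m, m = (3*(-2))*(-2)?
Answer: 39204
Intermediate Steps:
m = 12 (m = -6*(-2) = 12)
D(h, G) = 12
R(W, j) = (-4 + W)**2
((6*D(-3, -1) + (1 - 1*(-4))) + R(-7, 6))**2 = ((6*12 + (1 - 1*(-4))) + (-4 - 7)**2)**2 = ((72 + (1 + 4)) + (-11)**2)**2 = ((72 + 5) + 121)**2 = (77 + 121)**2 = 198**2 = 39204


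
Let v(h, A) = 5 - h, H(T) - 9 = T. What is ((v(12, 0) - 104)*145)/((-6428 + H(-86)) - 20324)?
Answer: 5365/8943 ≈ 0.59991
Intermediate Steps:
H(T) = 9 + T
((v(12, 0) - 104)*145)/((-6428 + H(-86)) - 20324) = (((5 - 1*12) - 104)*145)/((-6428 + (9 - 86)) - 20324) = (((5 - 12) - 104)*145)/((-6428 - 77) - 20324) = ((-7 - 104)*145)/(-6505 - 20324) = -111*145/(-26829) = -16095*(-1/26829) = 5365/8943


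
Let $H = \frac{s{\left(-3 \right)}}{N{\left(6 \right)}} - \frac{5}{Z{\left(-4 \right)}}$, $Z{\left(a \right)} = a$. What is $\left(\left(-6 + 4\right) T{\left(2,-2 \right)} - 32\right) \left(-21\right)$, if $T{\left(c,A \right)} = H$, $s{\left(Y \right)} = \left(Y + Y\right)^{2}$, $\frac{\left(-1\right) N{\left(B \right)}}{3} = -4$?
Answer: $\frac{1701}{2} \approx 850.5$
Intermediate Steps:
$N{\left(B \right)} = 12$ ($N{\left(B \right)} = \left(-3\right) \left(-4\right) = 12$)
$s{\left(Y \right)} = 4 Y^{2}$ ($s{\left(Y \right)} = \left(2 Y\right)^{2} = 4 Y^{2}$)
$H = \frac{17}{4}$ ($H = \frac{4 \left(-3\right)^{2}}{12} - \frac{5}{-4} = 4 \cdot 9 \cdot \frac{1}{12} - - \frac{5}{4} = 36 \cdot \frac{1}{12} + \frac{5}{4} = 3 + \frac{5}{4} = \frac{17}{4} \approx 4.25$)
$T{\left(c,A \right)} = \frac{17}{4}$
$\left(\left(-6 + 4\right) T{\left(2,-2 \right)} - 32\right) \left(-21\right) = \left(\left(-6 + 4\right) \frac{17}{4} - 32\right) \left(-21\right) = \left(\left(-2\right) \frac{17}{4} - 32\right) \left(-21\right) = \left(- \frac{17}{2} - 32\right) \left(-21\right) = \left(- \frac{81}{2}\right) \left(-21\right) = \frac{1701}{2}$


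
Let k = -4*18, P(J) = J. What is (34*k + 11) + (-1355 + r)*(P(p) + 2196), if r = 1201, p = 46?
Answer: -347705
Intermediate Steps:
k = -72
(34*k + 11) + (-1355 + r)*(P(p) + 2196) = (34*(-72) + 11) + (-1355 + 1201)*(46 + 2196) = (-2448 + 11) - 154*2242 = -2437 - 345268 = -347705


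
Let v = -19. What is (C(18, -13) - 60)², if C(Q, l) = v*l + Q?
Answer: 42025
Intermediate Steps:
C(Q, l) = Q - 19*l (C(Q, l) = -19*l + Q = Q - 19*l)
(C(18, -13) - 60)² = ((18 - 19*(-13)) - 60)² = ((18 + 247) - 60)² = (265 - 60)² = 205² = 42025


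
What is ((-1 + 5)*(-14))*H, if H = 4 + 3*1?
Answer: -392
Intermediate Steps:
H = 7 (H = 4 + 3 = 7)
((-1 + 5)*(-14))*H = ((-1 + 5)*(-14))*7 = (4*(-14))*7 = -56*7 = -392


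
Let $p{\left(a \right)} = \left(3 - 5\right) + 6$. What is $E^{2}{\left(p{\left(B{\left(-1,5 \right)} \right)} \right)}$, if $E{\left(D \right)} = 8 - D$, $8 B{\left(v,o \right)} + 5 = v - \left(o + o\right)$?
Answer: $16$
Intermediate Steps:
$B{\left(v,o \right)} = - \frac{5}{8} - \frac{o}{4} + \frac{v}{8}$ ($B{\left(v,o \right)} = - \frac{5}{8} + \frac{v - \left(o + o\right)}{8} = - \frac{5}{8} + \frac{v - 2 o}{8} = - \frac{5}{8} - \left(- \frac{v}{8} + \frac{o}{4}\right) = - \frac{5}{8} - \frac{o}{4} + \frac{v}{8}$)
$p{\left(a \right)} = 4$ ($p{\left(a \right)} = -2 + 6 = 4$)
$E^{2}{\left(p{\left(B{\left(-1,5 \right)} \right)} \right)} = \left(8 - 4\right)^{2} = 4^{2} = 16$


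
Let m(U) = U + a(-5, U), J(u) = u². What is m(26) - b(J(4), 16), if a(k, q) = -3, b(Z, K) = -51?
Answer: 74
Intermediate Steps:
m(U) = -3 + U (m(U) = U - 3 = -3 + U)
m(26) - b(J(4), 16) = (-3 + 26) - 1*(-51) = 23 + 51 = 74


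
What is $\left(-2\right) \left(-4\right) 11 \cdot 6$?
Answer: $528$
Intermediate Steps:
$\left(-2\right) \left(-4\right) 11 \cdot 6 = 8 \cdot 11 \cdot 6 = 88 \cdot 6 = 528$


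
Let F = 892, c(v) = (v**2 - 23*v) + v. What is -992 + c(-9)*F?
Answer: 247876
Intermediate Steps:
c(v) = v**2 - 22*v
-992 + c(-9)*F = -992 - 9*(-22 - 9)*892 = -992 - 9*(-31)*892 = -992 + 279*892 = -992 + 248868 = 247876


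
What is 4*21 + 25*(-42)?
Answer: -966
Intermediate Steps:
4*21 + 25*(-42) = 84 - 1050 = -966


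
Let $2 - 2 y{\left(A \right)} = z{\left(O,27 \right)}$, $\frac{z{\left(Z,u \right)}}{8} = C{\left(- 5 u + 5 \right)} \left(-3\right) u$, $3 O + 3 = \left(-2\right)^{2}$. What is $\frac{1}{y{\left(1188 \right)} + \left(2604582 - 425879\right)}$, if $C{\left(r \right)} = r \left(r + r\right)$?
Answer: $\frac{1}{13129904} \approx 7.6162 \cdot 10^{-8}$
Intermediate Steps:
$O = \frac{1}{3}$ ($O = -1 + \frac{\left(-2\right)^{2}}{3} = -1 + \frac{1}{3} \cdot 4 = -1 + \frac{4}{3} = \frac{1}{3} \approx 0.33333$)
$C{\left(r \right)} = 2 r^{2}$ ($C{\left(r \right)} = r 2 r = 2 r^{2}$)
$z{\left(Z,u \right)} = - 48 u \left(5 - 5 u\right)^{2}$ ($z{\left(Z,u \right)} = 8 \cdot 2 \left(- 5 u + 5\right)^{2} \left(-3\right) u = 8 \cdot 2 \left(5 - 5 u\right)^{2} \left(-3\right) u = 8 - 6 \left(5 - 5 u\right)^{2} u = 8 \left(- 6 u \left(5 - 5 u\right)^{2}\right) = - 48 u \left(5 - 5 u\right)^{2}$)
$y{\left(A \right)} = 10951201$ ($y{\left(A \right)} = 1 - \frac{\left(-1200\right) 27 \left(-1 + 27\right)^{2}}{2} = 1 - \frac{\left(-1200\right) 27 \cdot 26^{2}}{2} = 1 - \frac{\left(-1200\right) 27 \cdot 676}{2} = 1 - -10951200 = 1 + 10951200 = 10951201$)
$\frac{1}{y{\left(1188 \right)} + \left(2604582 - 425879\right)} = \frac{1}{10951201 + \left(2604582 - 425879\right)} = \frac{1}{10951201 + 2178703} = \frac{1}{13129904}$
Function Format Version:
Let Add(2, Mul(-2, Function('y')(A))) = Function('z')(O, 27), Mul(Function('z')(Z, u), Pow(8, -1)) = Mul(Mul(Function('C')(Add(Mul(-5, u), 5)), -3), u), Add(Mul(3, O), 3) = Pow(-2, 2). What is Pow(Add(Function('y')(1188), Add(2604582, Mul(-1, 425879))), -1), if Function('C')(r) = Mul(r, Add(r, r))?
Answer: Rational(1, 13129904) ≈ 7.6162e-8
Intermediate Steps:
O = Rational(1, 3) (O = Add(-1, Mul(Rational(1, 3), Pow(-2, 2))) = Add(-1, Mul(Rational(1, 3), 4)) = Add(-1, Rational(4, 3)) = Rational(1, 3) ≈ 0.33333)
Function('C')(r) = Mul(2, Pow(r, 2)) (Function('C')(r) = Mul(r, Mul(2, r)) = Mul(2, Pow(r, 2)))
Function('z')(Z, u) = Mul(-48, u, Pow(Add(5, Mul(-5, u)), 2)) (Function('z')(Z, u) = Mul(8, Mul(Mul(Mul(2, Pow(Add(Mul(-5, u), 5), 2)), -3), u)) = Mul(8, Mul(Mul(Mul(2, Pow(Add(5, Mul(-5, u)), 2)), -3), u)) = Mul(8, Mul(Mul(-6, Pow(Add(5, Mul(-5, u)), 2)), u)) = Mul(8, Mul(-6, u, Pow(Add(5, Mul(-5, u)), 2))) = Mul(-48, u, Pow(Add(5, Mul(-5, u)), 2)))
Function('y')(A) = 10951201 (Function('y')(A) = Add(1, Mul(Rational(-1, 2), Mul(-1200, 27, Pow(Add(-1, 27), 2)))) = Add(1, Mul(Rational(-1, 2), Mul(-1200, 27, Pow(26, 2)))) = Add(1, Mul(Rational(-1, 2), Mul(-1200, 27, 676))) = Add(1, Mul(Rational(-1, 2), -21902400)) = Add(1, 10951200) = 10951201)
Pow(Add(Function('y')(1188), Add(2604582, Mul(-1, 425879))), -1) = Pow(Add(10951201, Add(2604582, Mul(-1, 425879))), -1) = Pow(Add(10951201, Add(2604582, -425879)), -1) = Pow(Add(10951201, 2178703), -1) = Pow(13129904, -1) = Rational(1, 13129904)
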